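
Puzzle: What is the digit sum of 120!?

120! = 6689502913449127057588118054090372586752746333138029810295671352301633557244962989366874165271984981308157637893214090552534408589408121859898481114389650005964960521256960000000000000000000000000000
Sum of its 199 digits: 783.

783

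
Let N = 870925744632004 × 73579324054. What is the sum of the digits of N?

109

870925744632004 × 73579324054 = 64082127591249473295424216
Sum of its 26 digits: 109.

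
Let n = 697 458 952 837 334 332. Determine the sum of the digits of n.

91

6+9+7+4+5+8+9+5+2+8+3+7+3+3+4+3+3+2 = 91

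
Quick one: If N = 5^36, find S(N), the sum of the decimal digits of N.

109

5^36 = 14551915228366851806640625
Sum of its 26 digits: 109.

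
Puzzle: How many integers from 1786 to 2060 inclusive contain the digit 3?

54

The integers in [1786, 2060] that contain the digit 3: 1793, 1803, 1813, 1823, 1830, 1831, …, 2043, 2053.
54 qualify.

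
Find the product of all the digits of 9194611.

1944

9×1×9×4×6×1×1 = 1944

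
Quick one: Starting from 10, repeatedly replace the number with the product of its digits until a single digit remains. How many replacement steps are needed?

1

10 → 0 (1 step)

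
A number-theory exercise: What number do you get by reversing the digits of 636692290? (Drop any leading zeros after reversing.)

92296636

Reversing 636692290 gives 92296636.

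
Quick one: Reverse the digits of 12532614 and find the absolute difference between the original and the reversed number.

29090907

Reverse of 12532614 is 41623521.
|12532614 − 41623521| = 29090907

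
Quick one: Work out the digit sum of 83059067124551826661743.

8+3+0+5+9+0+6+7+1+2+4+5+5+1+8+2+6+6+6+1+7+4+3 = 99

99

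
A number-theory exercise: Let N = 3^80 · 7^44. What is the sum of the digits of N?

333

3^80 · 7^44 = 2259509326014974270242508634736092334860047480172909965774536595670396764001
Sum of its 76 digits: 333.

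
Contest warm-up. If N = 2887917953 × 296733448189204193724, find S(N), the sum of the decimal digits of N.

147

2887917953 × 296733448189204193724 = 856941852281198131838429526972
Sum of its 30 digits: 147.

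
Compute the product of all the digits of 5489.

5×4×8×9 = 1440

1440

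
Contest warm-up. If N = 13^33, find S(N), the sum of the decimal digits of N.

13^33 = 5756130429098929077956071497934208653
Sum of its 37 digits: 181.

181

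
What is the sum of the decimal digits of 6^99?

342

6^99 = 108886437250011817682781711193009636756190618412159145257178661061582856912896
Sum of its 78 digits: 342.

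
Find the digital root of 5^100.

4

The digital root of n equals n mod 9 (or 9 when 9 | n), so we need 5^100 mod 9.
5^100 ≡ 4 (mod 9), so the digital root is 4.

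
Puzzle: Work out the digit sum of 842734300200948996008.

86

8+4+2+7+3+4+3+0+0+2+0+0+9+4+8+9+9+6+0+0+8 = 86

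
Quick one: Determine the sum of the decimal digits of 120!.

783

120! = 6689502913449127057588118054090372586752746333138029810295671352301633557244962989366874165271984981308157637893214090552534408589408121859898481114389650005964960521256960000000000000000000000000000
Sum of its 199 digits: 783.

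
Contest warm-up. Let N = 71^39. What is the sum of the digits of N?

71^39 = 1581523319826627102604529143437290120097879326760520651453545762811720631
Sum of its 73 digits: 287.

287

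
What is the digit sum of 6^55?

6^55 = 6285195213566005335561053533150026217291776
Sum of its 43 digits: 162.

162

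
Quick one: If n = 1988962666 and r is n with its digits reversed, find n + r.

Reverse of 1988962666 is 6662698891.
1988962666 + 6662698891 = 8651661557

8651661557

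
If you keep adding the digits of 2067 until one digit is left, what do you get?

6

2+0+6+7 = 15
1+5 = 6
(Equivalently, 2067 mod 9 = 6.)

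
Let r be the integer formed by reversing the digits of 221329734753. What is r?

Reversing 221329734753 gives 357437923122.

357437923122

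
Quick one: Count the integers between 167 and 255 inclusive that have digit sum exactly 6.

5

The integers in [167, 255] that have digit sum exactly 6: 204, 213, 222, 231, 240.
5 qualify.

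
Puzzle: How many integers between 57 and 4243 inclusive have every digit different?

The integers in [57, 4243] that have every digit different: 57, 58, 59, 60, 61, 62, …, 4238, 4239.
2332 qualify.

2332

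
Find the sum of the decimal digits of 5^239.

5^239 = 113195988485333904593863991136097397258531639976739227369782686124193766482410563934244143149511976243174405491210972870698534160915915691703048651106655597686767578125
Sum of its 168 digits: 794.

794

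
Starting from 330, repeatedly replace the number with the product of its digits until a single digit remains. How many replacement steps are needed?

1

330 → 0 (1 step)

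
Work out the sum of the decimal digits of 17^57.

350

17^57 = 13664335558742373895529280682718159499443262077724642170999707764850577
Sum of its 71 digits: 350.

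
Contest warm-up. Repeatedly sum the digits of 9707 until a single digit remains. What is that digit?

9+7+0+7 = 23
2+3 = 5

5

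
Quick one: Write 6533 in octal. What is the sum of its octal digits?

16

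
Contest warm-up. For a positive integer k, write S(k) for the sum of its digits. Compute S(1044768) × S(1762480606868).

1860

S(1044768) = 1+0+4+4+7+6+8 = 30.
S(1762480606868) = 1+7+6+2+4+8+0+6+0+6+8+6+8 = 62.
30 · 62 = 1860.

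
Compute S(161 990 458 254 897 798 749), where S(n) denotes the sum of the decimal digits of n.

1+6+1+9+9+0+4+5+8+2+5+4+8+9+7+7+9+8+7+4+9 = 122

122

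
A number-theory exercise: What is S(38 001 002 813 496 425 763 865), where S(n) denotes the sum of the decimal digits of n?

3+8+0+0+1+0+0+2+8+1+3+4+9+6+4+2+5+7+6+3+8+6+5 = 91

91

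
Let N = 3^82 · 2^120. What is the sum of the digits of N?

324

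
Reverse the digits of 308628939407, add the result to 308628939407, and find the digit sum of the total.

46

Reversal of 308628939407 is 704939826803; 308628939407 + 704939826803 = 1013568766210.
Digit sum of 1013568766210: 1+0+1+3+5+6+8+7+6+6+2+1+0 = 46.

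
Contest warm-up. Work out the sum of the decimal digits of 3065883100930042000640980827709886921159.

161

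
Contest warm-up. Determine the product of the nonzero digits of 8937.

1512

8×9×3×7 = 1512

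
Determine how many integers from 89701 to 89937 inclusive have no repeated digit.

42

The integers in [89701, 89937] that have no repeated digit: 89701, 89702, 89703, 89704, 89705, 89706, …, 89764, 89765.
42 qualify.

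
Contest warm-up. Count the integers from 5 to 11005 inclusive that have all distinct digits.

The integers in [5, 11005] that have all distinct digits: 5, 6, 7, 8, 9, 10, …, 10986, 10987.
5606 qualify.

5606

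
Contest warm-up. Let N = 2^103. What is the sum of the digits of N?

2^103 = 10141204801825835211973625643008
Sum of its 32 digits: 110.

110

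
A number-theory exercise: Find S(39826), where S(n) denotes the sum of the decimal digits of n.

28

3+9+8+2+6 = 28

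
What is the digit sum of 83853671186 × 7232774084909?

115

83853671186 × 7232774084909 = 606494659878581330732074
Sum of its 24 digits: 115.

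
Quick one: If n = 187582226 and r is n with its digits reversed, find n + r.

809868007

Reverse of 187582226 is 622285781.
187582226 + 622285781 = 809868007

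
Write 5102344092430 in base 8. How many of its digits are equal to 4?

5102344092430 in base 8 is 112177332035416.
The digit 4 appears 1 time.

1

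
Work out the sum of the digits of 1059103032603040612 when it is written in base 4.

49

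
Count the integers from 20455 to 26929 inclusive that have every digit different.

1888

The integers in [20455, 26929] that have every digit different: 20456, 20457, 20458, 20459, 20461, 20463, …, 26917, 26918.
1888 qualify.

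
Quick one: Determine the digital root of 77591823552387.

9

7+7+5+9+1+8+2+3+5+5+2+3+8+7 = 72
7+2 = 9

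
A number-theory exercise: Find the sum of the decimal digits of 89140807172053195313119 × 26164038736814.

89140807172053195313119 × 26164038736814 = 2332283531880467035863070465962462866
Sum of its 37 digits: 161.

161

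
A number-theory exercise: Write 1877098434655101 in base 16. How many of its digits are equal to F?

1

1877098434655101 in base 16 is 6AB360967F37D.
The digit F appears 1 time.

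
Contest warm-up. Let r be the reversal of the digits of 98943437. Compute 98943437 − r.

25508448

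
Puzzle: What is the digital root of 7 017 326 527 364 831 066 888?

7+0+1+7+3+2+6+5+2+7+3+6+4+8+3+1+0+6+6+8+8+8 = 101
1+0+1 = 2

2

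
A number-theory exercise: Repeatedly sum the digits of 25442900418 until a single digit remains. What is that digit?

3

2+5+4+4+2+9+0+0+4+1+8 = 39
3+9 = 12
1+2 = 3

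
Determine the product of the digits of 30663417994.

3×0×6×6×3×4×1×7×9×9×4 = 0

0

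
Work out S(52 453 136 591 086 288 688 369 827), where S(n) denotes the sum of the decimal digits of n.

133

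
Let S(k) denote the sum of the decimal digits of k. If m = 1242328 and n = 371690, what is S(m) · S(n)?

572

S(1242328) = 1+2+4+2+3+2+8 = 22.
S(371690) = 3+7+1+6+9+0 = 26.
22 · 26 = 572.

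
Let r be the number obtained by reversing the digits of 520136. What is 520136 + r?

Reverse of 520136 is 631025.
520136 + 631025 = 1151161

1151161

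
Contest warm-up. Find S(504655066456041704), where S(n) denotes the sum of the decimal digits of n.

68

5+0+4+6+5+5+0+6+6+4+5+6+0+4+1+7+0+4 = 68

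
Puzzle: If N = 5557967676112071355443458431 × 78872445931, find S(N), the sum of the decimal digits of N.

5557967676112071355443458431 × 78872445931 = 438370505020395068278628057626693594261
Sum of its 39 digits: 172.

172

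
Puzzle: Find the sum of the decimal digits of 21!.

63

21! = 51090942171709440000
Sum of its 20 digits: 63.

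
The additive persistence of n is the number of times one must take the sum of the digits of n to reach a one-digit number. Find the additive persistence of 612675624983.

612675624983 → 59 → 14 → 5 (3 steps)

3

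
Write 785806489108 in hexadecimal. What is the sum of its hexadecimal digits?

785806489108 in base 16 is B6F5B77614.
Digit sum: 11+6+15+5+11+7+7+6+1+4 = 73.

73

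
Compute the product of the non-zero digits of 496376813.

653184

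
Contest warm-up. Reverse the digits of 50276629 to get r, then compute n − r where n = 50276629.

-42390576

Reverse of 50276629 is 92667205.
50276629 − 92667205 = -42390576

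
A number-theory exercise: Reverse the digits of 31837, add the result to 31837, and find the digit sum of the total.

17

Reversal of 31837 is 73813; 31837 + 73813 = 105650.
Digit sum of 105650: 1+0+5+6+5+0 = 17.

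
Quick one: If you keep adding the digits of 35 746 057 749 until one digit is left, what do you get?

3

3+5+7+4+6+0+5+7+7+4+9 = 57
5+7 = 12
1+2 = 3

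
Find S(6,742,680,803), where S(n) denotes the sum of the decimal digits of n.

6+7+4+2+6+8+0+8+0+3 = 44

44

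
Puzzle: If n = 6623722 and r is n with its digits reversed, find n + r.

8896988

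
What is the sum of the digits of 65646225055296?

63

6+5+6+4+6+2+2+5+0+5+5+2+9+6 = 63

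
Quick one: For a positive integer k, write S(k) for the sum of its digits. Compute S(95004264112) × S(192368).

S(95004264112) = 9+5+0+0+4+2+6+4+1+1+2 = 34.
S(192368) = 1+9+2+3+6+8 = 29.
34 · 29 = 986.

986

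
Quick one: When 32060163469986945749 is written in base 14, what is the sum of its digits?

32060163469986945749 in base 14 is 10A1279A7566382101.
Digit sum: 1+0+10+1+2+7+9+10+7+5+6+6+3+8+2+1+0+1 = 79.

79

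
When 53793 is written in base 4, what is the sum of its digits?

9

53793 in base 4 is 31020201.
Digit sum: 3+1+0+2+0+2+0+1 = 9.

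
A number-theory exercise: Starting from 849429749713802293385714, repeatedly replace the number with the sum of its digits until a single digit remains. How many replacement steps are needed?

3

849429749713802293385714 → 119 → 11 → 2 (3 steps)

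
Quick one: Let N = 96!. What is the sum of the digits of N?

96! = 991677934870949689209571401541893801158183648651267795444376054838492222809091499987689476037000748982075094738965754305639874560000000000000000000000
Sum of its 150 digits: 648.

648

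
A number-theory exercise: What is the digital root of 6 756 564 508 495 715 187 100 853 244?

9

6+7+5+6+5+6+4+5+0+8+4+9+5+7+1+5+1+8+7+1+0+0+8+5+3+2+4+4 = 126
1+2+6 = 9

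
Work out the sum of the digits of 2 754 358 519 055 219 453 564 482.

112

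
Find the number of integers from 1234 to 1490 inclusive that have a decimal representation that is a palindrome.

2

The integers in [1234, 1490] that have a decimal representation that is a palindrome: 1331, 1441.
2 qualify.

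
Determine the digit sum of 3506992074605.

3+5+0+6+9+9+2+0+7+4+6+0+5 = 56

56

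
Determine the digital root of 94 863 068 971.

9+4+8+6+3+0+6+8+9+7+1 = 61
6+1 = 7
(Equivalently, 94 863 068 971 mod 9 = 7.)

7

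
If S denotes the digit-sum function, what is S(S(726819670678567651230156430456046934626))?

First digit sum: 176.
1+7+6 = 14.

14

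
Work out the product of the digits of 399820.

0

3×9×9×8×2×0 = 0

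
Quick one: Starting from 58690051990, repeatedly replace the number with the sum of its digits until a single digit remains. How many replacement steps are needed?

2

58690051990 → 52 → 7 (2 steps)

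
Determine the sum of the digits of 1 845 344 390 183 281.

1+8+4+5+3+4+4+3+9+0+1+8+3+2+8+1 = 64

64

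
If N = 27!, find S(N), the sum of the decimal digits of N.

27! = 10888869450418352160768000000
Sum of its 29 digits: 108.

108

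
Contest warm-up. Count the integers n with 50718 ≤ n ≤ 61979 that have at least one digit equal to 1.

4467

The integers in [50718, 61979] that have at least one digit equal to 1: 50718, 50719, 50721, 50731, 50741, 50751, …, 61978, 61979.
4467 qualify.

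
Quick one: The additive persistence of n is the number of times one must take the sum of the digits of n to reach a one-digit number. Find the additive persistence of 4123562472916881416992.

2

4123562472916881416992 → 100 → 1 (2 steps)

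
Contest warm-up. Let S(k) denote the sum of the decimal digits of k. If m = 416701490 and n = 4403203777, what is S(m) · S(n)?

1184

S(416701490) = 4+1+6+7+0+1+4+9+0 = 32.
S(4403203777) = 4+4+0+3+2+0+3+7+7+7 = 37.
32 · 37 = 1184.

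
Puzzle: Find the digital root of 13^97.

The digital root of n equals n mod 9 (or 9 when 9 | n), so we need 13^97 mod 9.
13^97 ≡ 4 (mod 9), so the digital root is 4.

4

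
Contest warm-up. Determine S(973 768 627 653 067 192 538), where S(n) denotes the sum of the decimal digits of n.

110

9+7+3+7+6+8+6+2+7+6+5+3+0+6+7+1+9+2+5+3+8 = 110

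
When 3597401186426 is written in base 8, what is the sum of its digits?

54

3597401186426 in base 8 is 64262564360172.
Digit sum: 6+4+2+6+2+5+6+4+3+6+0+1+7+2 = 54.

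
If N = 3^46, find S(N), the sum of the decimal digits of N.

108

3^46 = 8862938119652501095929
Sum of its 22 digits: 108.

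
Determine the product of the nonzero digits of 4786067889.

32514048

4×7×8×6×6×7×8×8×9 = 32514048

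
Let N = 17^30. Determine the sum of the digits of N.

172

17^30 = 8193465725814765556554001028792218849
Sum of its 37 digits: 172.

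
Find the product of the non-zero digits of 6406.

6×4×6 = 144

144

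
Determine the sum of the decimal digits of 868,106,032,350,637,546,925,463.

8+6+8+1+0+6+0+3+2+3+5+0+6+3+7+5+4+6+9+2+5+4+6+3 = 102

102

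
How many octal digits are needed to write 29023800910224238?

29023800910224238 in base 8 is 1470717707722215556, which has 19 digits.

19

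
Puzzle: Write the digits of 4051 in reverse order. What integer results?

1504

Reversing 4051 gives 1504.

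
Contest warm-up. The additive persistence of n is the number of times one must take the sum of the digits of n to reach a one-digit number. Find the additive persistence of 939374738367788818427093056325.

939374738367788818427093056325 → 155 → 11 → 2 (3 steps)

3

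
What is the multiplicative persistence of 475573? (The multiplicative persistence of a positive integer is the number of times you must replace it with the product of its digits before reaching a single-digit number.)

2

475573 → 14700 → 0 (2 steps)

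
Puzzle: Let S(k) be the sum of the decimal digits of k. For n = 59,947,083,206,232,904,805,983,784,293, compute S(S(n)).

13

First digit sum: 139.
1+3+9 = 13.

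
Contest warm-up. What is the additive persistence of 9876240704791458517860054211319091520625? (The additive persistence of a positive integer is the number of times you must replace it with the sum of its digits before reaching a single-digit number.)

9876240704791458517860054211319091520625 → 164 → 11 → 2 (3 steps)

3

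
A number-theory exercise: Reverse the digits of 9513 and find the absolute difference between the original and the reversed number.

Reverse of 9513 is 3159.
|9513 − 3159| = 6354

6354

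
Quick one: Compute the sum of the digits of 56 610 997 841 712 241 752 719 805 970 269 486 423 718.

5+6+6+1+0+9+9+7+8+4+1+7+1+2+2+4+1+7+5+2+7+1+9+8+0+5+9+7+0+2+6+9+4+8+6+4+2+3+7+1+8 = 193

193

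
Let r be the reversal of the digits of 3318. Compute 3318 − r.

-4815

Reverse of 3318 is 8133.
3318 − 8133 = -4815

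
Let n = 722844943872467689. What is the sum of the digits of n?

100

7+2+2+8+4+4+9+4+3+8+7+2+4+6+7+6+8+9 = 100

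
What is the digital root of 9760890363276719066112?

9+7+6+0+8+9+0+3+6+3+2+7+6+7+1+9+0+6+6+1+1+2 = 99
9+9 = 18
1+8 = 9

9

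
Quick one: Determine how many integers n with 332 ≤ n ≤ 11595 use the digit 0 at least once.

3754

The integers in [332, 11595] that use the digit 0 at least once: 340, 350, 360, 370, 380, 390, …, 11580, 11590.
3754 qualify.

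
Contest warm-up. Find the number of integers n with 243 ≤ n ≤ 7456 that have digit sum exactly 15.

509

The integers in [243, 7456] that have digit sum exactly 15: 249, 258, 267, 276, 285, 294, …, 7431, 7440.
509 qualify.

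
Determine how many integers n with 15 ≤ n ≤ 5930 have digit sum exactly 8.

154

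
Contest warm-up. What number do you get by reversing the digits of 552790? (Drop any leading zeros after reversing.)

97255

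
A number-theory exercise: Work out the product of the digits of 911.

9×1×1 = 9

9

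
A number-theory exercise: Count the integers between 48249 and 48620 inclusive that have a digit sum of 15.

The integers in [48249, 48620] that have a digit sum of 15: 48300.
1 qualifies.

1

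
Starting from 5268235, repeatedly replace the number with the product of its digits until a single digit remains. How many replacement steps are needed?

2

5268235 → 14400 → 0 (2 steps)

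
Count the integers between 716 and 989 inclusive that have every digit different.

The integers in [716, 989] that have every digit different: 716, 718, 719, 720, 721, 723, …, 986, 987.
203 qualify.

203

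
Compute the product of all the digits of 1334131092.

0

1×3×3×4×1×3×1×0×9×2 = 0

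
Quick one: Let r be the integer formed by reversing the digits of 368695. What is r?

Reversing 368695 gives 596863.

596863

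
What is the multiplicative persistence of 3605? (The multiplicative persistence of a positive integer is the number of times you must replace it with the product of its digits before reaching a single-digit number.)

1

3605 → 0 (1 step)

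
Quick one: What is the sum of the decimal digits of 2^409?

2^409 = 1322111937580497197903830616065542079656809365928562438569297590548811582472622691650378420879430569695182424050046716608512
Sum of its 124 digits: 560.

560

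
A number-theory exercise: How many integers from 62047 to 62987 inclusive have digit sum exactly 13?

The integers in [62047, 62987] that have digit sum exactly 13: 62050, 62104, 62113, 62122, 62131, 62140, …, 62410, 62500.
16 qualify.

16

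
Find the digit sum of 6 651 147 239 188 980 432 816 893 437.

6+6+5+1+1+4+7+2+3+9+1+8+8+9+8+0+4+3+2+8+1+6+8+9+3+4+3+7 = 136

136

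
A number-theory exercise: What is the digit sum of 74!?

378

74! = 330788544151938641225953028221253782145683251820934971170611926835411235700971565459250872320000000000000000
Sum of its 108 digits: 378.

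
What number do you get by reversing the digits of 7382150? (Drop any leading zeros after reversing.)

Reversing 7382150 gives 512837.

512837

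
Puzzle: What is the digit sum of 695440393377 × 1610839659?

72

695440393377 × 1610839659 = 1120242966122232538443
Sum of its 22 digits: 72.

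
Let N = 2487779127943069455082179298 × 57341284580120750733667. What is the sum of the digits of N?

220

2487779127943069455082179298 × 57341284580120750733667 = 142652450947868176817473345510511735892010739025766
Sum of its 51 digits: 220.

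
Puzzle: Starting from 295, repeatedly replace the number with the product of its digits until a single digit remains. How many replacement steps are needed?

2

295 → 90 → 0 (2 steps)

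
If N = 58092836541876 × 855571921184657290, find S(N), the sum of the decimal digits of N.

144

58092836541876 × 855571921184657290 = 49702599767199112028031793676040
Sum of its 32 digits: 144.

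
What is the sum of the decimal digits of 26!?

26! = 403291461126605635584000000
Sum of its 27 digits: 81.

81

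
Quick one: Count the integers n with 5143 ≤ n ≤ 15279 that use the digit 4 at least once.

3468

The integers in [5143, 15279] that use the digit 4 at least once: 5143, 5144, 5145, 5146, 5147, 5148, …, 15264, 15274.
3468 qualify.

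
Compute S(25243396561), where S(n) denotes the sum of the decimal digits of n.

46

2+5+2+4+3+3+9+6+5+6+1 = 46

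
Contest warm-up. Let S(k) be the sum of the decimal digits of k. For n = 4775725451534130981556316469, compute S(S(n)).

9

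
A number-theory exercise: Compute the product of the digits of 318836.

3×1×8×8×3×6 = 3456

3456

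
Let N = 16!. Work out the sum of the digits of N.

63

16! = 20922789888000
Sum of its 14 digits: 63.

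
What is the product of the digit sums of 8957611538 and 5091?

795

S(8957611538) = 8+9+5+7+6+1+1+5+3+8 = 53.
S(5091) = 5+0+9+1 = 15.
53 · 15 = 795.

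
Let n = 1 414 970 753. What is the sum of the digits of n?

41

1+4+1+4+9+7+0+7+5+3 = 41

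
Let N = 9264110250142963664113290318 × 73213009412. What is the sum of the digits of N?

9264110250142963664113290318 × 73213009412 = 678253390937522473086300330686022473016
Sum of its 39 digits: 153.

153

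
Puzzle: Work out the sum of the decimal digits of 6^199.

747

6^199 = 71137537302004566799495815253128955390498124225748238249246513155852154924936623169845356556792849549468802577779354971825744206752932540397335931986640896
Sum of its 155 digits: 747.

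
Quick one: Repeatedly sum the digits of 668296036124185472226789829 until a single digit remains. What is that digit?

6+6+8+2+9+6+0+3+6+1+2+4+1+8+5+4+7+2+2+2+6+7+8+9+8+2+9 = 133
1+3+3 = 7
(Equivalently, 668296036124185472226789829 mod 9 = 7.)

7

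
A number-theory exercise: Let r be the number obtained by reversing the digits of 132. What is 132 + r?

363

Reverse of 132 is 231.
132 + 231 = 363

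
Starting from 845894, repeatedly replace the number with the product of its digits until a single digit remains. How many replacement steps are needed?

2

845894 → 46080 → 0 (2 steps)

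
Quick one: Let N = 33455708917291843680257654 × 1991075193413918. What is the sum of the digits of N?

166

33455708917291843680257654 × 1991075193413918 = 66612832103296598816622444080222109628372
Sum of its 41 digits: 166.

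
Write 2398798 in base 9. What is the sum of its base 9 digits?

2398798 in base 9 is 4455471.
Digit sum: 4+4+5+5+4+7+1 = 30.

30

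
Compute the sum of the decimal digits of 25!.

72

25! = 15511210043330985984000000
Sum of its 26 digits: 72.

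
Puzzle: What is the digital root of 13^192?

1

The digital root of n equals n mod 9 (or 9 when 9 | n), so we need 13^192 mod 9.
13^192 ≡ 1 (mod 9), so the digital root is 1.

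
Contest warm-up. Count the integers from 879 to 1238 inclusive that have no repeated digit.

150

The integers in [879, 1238] that have no repeated digit: 879, 890, 891, 892, 893, 894, …, 1237, 1238.
150 qualify.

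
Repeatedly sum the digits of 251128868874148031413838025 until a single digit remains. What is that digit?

2+5+1+1+2+8+8+6+8+8+7+4+1+4+8+0+3+1+4+1+3+8+3+8+0+2+5 = 111
1+1+1 = 3

3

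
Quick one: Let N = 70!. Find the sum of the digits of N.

70! = 11978571669969891796072783721689098736458938142546425857555362864628009582789845319680000000000000000
Sum of its 101 digits: 459.

459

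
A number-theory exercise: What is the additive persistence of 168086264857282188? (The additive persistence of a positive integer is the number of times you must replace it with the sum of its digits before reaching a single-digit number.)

168086264857282188 → 90 → 9 (2 steps)

2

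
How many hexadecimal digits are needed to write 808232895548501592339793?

808232895548501592339793 in base 16 is AB26649FABF4682B7551, which has 20 digits.

20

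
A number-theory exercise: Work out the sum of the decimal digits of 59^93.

782

59^93 = 488919189022930724979613792621858909436902741445876996549674255477956124699504163824202072362533451376978807604502739230886865021683355980533142394664467315445260779
Sum of its 165 digits: 782.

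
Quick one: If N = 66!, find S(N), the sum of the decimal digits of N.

66! = 544344939077443064003729240247842752644293064388798874532860126869671081148416000000000000000
Sum of its 93 digits: 351.

351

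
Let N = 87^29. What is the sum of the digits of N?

261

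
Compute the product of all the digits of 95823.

9×5×8×2×3 = 2160

2160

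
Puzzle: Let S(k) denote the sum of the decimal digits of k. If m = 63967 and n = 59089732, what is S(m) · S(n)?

1333

S(63967) = 6+3+9+6+7 = 31.
S(59089732) = 5+9+0+8+9+7+3+2 = 43.
31 · 43 = 1333.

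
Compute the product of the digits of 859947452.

8×5×9×9×4×7×4×5×2 = 3628800

3628800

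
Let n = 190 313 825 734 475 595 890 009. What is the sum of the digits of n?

1+9+0+3+1+3+8+2+5+7+3+4+4+7+5+5+9+5+8+9+0+0+0+9 = 107

107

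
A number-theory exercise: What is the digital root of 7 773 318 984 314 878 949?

2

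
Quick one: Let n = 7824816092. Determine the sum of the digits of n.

47

7+8+2+4+8+1+6+0+9+2 = 47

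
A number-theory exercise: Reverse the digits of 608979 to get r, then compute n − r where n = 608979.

-370827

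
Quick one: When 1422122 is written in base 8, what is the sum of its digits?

1422122 in base 8 is 5331452.
Digit sum: 5+3+3+1+4+5+2 = 23.

23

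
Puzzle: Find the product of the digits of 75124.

7×5×1×2×4 = 280

280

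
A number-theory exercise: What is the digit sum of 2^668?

2^668 = 1224720827664335609236962600350409901130557945655466490308353887654080091579137561403602952202220552420938147431280980285494456125931768646260680344573194358953094033321469230156313571586348749061881856
Sum of its 202 digits: 850.

850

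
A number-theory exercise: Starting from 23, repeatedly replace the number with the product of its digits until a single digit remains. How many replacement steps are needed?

1

23 → 6 (1 step)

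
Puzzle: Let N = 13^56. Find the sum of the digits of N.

13^56 = 240340925483865739231684226863347488692170121179138216604681441
Sum of its 63 digits: 268.

268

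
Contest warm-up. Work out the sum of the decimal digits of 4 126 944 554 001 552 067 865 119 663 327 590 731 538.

4+1+2+6+9+4+4+5+5+4+0+0+1+5+5+2+0+6+7+8+6+5+1+1+9+6+6+3+3+2+7+5+9+0+7+3+1+5+3+8 = 168

168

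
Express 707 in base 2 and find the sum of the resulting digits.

5

707 in base 2 is 1011000011.
Digit sum: 1+0+1+1+0+0+0+0+1+1 = 5.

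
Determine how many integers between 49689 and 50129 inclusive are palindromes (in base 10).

The integers in [49689, 50129] that are palindromes (in base 10): 49694, 49794, 49894, 49994, 50005, 50105.
6 qualify.

6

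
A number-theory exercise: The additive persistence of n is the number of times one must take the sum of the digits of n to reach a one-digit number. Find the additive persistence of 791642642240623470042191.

3

791642642240623470042191 → 86 → 14 → 5 (3 steps)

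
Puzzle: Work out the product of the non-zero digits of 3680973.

27216

3×6×8×9×7×3 = 27216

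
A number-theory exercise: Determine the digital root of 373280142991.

4

3+7+3+2+8+0+1+4+2+9+9+1 = 49
4+9 = 13
1+3 = 4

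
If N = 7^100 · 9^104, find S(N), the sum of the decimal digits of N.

765

7^100 · 9^104 = 5636700804370318354644211094065277472965711654370316423914235567994149682662974267400241707509938239334454349417263100336271642392518222127124786649156064411084391296413376308469350561
Sum of its 184 digits: 765.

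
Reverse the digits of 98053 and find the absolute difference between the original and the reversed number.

62964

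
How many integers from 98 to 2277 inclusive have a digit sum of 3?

The integers in [98, 2277] that have a digit sum of 3: 102, 111, 120, 201, 210, 300, …, 2010, 2100.
15 qualify.

15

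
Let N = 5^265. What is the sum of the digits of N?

734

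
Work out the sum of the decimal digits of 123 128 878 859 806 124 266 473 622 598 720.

1+2+3+1+2+8+8+7+8+8+5+9+8+0+6+1+2+4+2+6+6+4+7+3+6+2+2+5+9+8+7+2+0 = 152

152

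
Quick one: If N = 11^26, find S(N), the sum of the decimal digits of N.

11^26 = 1191817653772720942460132761
Sum of its 28 digits: 112.

112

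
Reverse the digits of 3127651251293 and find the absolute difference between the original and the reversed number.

Reverse of 3127651251293 is 3921521567213.
|3127651251293 − 3921521567213| = 793870315920

793870315920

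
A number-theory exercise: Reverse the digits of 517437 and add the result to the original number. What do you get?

Reverse of 517437 is 734715.
517437 + 734715 = 1252152

1252152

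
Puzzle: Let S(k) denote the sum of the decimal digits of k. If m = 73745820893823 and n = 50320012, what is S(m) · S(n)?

897

S(73745820893823) = 7+3+7+4+5+8+2+0+8+9+3+8+2+3 = 69.
S(50320012) = 5+0+3+2+0+0+1+2 = 13.
69 · 13 = 897.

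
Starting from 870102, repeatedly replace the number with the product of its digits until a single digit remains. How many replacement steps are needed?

1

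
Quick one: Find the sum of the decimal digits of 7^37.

115

7^37 = 18562115921017574302453163671207
Sum of its 32 digits: 115.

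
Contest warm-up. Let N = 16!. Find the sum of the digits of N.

16! = 20922789888000
Sum of its 14 digits: 63.

63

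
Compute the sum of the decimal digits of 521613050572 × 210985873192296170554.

157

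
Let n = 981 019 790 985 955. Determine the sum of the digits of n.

85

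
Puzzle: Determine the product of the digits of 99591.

3645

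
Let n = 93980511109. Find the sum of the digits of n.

9+3+9+8+0+5+1+1+1+0+9 = 46

46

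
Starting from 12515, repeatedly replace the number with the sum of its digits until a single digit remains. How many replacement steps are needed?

12515 → 14 → 5 (2 steps)

2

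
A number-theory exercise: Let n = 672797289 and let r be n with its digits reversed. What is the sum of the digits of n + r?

Reversal of 672797289 is 982797276; 672797289 + 982797276 = 1655594565.
Digit sum of 1655594565: 1+6+5+5+5+9+4+5+6+5 = 51.

51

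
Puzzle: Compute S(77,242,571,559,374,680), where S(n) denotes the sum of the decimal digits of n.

82

7+7+2+4+2+5+7+1+5+5+9+3+7+4+6+8+0 = 82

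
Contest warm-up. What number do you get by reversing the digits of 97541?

14579

Reversing 97541 gives 14579.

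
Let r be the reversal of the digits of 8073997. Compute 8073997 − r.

80289

Reverse of 8073997 is 7993708.
8073997 − 7993708 = 80289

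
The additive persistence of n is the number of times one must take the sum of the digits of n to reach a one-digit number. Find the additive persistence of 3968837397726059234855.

3

3968837397726059234855 → 119 → 11 → 2 (3 steps)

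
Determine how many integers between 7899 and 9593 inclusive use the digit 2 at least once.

The integers in [7899, 9593] that use the digit 2 at least once: 7902, 7912, 7920, 7921, 7922, 7923, …, 9582, 9592.
485 qualify.

485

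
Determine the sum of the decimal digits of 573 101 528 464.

46

5+7+3+1+0+1+5+2+8+4+6+4 = 46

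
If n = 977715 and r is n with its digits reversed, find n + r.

Reverse of 977715 is 517779.
977715 + 517779 = 1495494

1495494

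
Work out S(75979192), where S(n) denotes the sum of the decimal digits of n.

7+5+9+7+9+1+9+2 = 49

49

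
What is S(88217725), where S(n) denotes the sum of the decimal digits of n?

40

8+8+2+1+7+7+2+5 = 40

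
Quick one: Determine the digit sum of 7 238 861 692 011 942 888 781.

109

7+2+3+8+8+6+1+6+9+2+0+1+1+9+4+2+8+8+8+7+8+1 = 109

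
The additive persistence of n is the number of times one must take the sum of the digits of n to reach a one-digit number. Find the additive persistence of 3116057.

2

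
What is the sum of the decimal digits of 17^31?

170

17^31 = 139288917338851014461418017489467720433
Sum of its 39 digits: 170.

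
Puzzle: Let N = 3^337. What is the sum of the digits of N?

3^337 = 61640029873696844587354495248467655238959604866138307074477812999899122146583802168656575797599660327192763477246946112810148535313507889074737242512454360455363
Sum of its 161 digits: 774.

774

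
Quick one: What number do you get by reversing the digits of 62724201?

10242726

Reversing 62724201 gives 10242726.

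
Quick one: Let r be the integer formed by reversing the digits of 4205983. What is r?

Reversing 4205983 gives 3895024.

3895024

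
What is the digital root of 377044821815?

3+7+7+0+4+4+8+2+1+8+1+5 = 50
5+0 = 5
(Equivalently, 377044821815 mod 9 = 5.)

5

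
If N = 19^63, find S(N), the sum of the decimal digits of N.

19^63 = 364314838217741451401945087652849626238282748829503924591412170928633539656908059
Sum of its 81 digits: 370.

370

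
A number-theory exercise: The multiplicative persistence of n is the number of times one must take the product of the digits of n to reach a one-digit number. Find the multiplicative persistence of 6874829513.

2

6874829513 → 2903040 → 0 (2 steps)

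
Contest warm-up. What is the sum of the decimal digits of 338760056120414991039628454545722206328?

156

3+3+8+7+6+0+0+5+6+1+2+0+4+1+4+9+9+1+0+3+9+6+2+8+4+5+4+5+4+5+7+2+2+2+0+6+3+2+8 = 156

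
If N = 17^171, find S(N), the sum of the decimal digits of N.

17^171 = 2551323654940013866246142445892453433710028730716116724650214178749501904570057469490488723766352573397549391603590287175213790680892018948425172090729956804687493575135739094278117506287959087961393778929050033
Sum of its 211 digits: 953.

953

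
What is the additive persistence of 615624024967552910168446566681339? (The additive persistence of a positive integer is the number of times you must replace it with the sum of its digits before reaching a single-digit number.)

2

615624024967552910168446566681339 → 150 → 6 (2 steps)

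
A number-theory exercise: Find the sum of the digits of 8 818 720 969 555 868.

95

8+8+1+8+7+2+0+9+6+9+5+5+5+8+6+8 = 95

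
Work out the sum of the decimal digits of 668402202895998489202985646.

141

6+6+8+4+0+2+2+0+2+8+9+5+9+9+8+4+8+9+2+0+2+9+8+5+6+4+6 = 141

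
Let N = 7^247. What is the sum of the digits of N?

961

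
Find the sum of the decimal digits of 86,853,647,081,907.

72

8+6+8+5+3+6+4+7+0+8+1+9+0+7 = 72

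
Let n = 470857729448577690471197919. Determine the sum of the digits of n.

4+7+0+8+5+7+7+2+9+4+4+8+5+7+7+6+9+0+4+7+1+1+9+7+9+1+9 = 147

147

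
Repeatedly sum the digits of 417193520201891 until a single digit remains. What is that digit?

4+1+7+1+9+3+5+2+0+2+0+1+8+9+1 = 53
5+3 = 8
(Equivalently, 417193520201891 mod 9 = 8.)

8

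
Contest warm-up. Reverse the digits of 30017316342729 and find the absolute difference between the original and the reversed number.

62707045028274

Reverse of 30017316342729 is 92724361371003.
|30017316342729 − 92724361371003| = 62707045028274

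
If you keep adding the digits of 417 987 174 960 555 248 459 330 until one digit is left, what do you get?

8

4+1+7+9+8+7+1+7+4+9+6+0+5+5+5+2+4+8+4+5+9+3+3+0 = 116
1+1+6 = 8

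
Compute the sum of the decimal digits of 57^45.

57^45 = 10336380909072984040478934731183442668440297718142506219164825973278827978612057
Sum of its 80 digits: 360.

360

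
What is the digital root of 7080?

6

7+0+8+0 = 15
1+5 = 6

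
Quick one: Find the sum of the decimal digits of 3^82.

198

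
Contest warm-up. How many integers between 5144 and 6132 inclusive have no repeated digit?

496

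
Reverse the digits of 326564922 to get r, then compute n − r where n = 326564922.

97099299

Reverse of 326564922 is 229465623.
326564922 − 229465623 = 97099299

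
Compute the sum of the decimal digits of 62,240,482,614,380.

50

6+2+2+4+0+4+8+2+6+1+4+3+8+0 = 50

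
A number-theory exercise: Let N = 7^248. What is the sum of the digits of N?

931

7^248 = 383984703035898057096886538750417566393448282128051440095914219853331446134565615855257351266408047872388735580345723572915589527884927860451042085647353041145948635066347732326449210217261744380117586572308801
Sum of its 210 digits: 931.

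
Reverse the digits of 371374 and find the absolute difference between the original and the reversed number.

Reverse of 371374 is 473173.
|371374 − 473173| = 101799

101799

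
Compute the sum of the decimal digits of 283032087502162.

2+8+3+0+3+2+0+8+7+5+0+2+1+6+2 = 49

49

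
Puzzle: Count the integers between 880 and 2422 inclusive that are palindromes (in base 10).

The integers in [880, 2422] that are palindromes (in base 10): 888, 898, 909, 919, 929, 939, …, 2222, 2332.
26 qualify.

26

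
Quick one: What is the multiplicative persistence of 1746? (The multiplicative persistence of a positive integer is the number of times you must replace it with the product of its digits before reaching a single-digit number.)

1746 → 168 → 48 → 32 → 6 (4 steps)

4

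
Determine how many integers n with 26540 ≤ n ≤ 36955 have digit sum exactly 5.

10

The integers in [26540, 36955] that have digit sum exactly 5: 30002, 30011, 30020, 30101, 30110, 30200, 31001, 31010, 31100, 32000.
10 qualify.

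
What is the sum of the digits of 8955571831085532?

8+9+5+5+5+7+1+8+3+1+0+8+5+5+3+2 = 75

75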